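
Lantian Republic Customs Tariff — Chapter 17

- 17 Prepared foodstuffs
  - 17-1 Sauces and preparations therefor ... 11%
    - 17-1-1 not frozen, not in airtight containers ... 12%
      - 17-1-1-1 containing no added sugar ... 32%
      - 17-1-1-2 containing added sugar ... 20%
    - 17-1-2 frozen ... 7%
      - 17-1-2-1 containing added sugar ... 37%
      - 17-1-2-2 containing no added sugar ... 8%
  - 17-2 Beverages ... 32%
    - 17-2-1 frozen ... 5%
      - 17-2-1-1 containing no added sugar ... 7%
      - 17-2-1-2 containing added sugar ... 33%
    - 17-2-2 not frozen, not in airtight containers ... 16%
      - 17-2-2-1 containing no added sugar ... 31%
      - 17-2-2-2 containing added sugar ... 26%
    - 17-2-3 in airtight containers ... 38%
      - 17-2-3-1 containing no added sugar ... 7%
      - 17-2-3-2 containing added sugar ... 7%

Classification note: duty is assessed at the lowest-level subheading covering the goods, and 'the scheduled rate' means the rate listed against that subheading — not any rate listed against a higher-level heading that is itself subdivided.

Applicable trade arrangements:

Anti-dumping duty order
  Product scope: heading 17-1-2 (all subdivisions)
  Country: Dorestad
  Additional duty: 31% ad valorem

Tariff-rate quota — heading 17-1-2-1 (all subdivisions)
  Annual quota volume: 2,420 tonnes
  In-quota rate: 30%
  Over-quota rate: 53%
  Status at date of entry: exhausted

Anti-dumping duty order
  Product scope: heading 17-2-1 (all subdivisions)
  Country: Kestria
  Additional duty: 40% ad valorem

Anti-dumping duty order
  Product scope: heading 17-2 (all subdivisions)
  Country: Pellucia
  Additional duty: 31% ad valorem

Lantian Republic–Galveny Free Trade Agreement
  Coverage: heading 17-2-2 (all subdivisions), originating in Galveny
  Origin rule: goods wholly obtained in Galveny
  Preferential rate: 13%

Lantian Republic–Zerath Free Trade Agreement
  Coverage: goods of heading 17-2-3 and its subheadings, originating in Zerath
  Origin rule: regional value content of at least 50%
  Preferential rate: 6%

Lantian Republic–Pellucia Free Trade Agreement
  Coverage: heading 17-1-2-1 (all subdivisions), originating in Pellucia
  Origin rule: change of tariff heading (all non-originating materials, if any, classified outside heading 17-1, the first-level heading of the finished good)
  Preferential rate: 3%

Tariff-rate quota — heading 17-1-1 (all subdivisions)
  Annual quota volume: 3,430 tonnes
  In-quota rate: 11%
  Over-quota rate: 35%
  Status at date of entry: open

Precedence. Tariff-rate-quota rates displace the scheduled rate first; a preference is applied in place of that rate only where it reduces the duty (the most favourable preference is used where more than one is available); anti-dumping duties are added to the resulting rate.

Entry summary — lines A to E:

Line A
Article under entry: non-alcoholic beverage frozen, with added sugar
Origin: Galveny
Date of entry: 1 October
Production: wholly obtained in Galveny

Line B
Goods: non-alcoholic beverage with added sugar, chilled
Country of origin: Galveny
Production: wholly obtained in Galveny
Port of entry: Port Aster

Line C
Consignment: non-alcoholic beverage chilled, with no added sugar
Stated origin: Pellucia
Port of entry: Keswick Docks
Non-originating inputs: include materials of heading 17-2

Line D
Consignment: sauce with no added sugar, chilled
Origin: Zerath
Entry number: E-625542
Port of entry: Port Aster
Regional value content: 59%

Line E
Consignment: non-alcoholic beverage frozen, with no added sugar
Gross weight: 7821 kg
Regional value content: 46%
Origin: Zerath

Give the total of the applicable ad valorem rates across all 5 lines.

126%

Line A: non-alcoholic beverage → 17-2; frozen → 17-2-1; with added sugar → 17-2-1-2. Scheduled 33%. Galveny agreement on 17-2-2: 17-2-1-2 not covered. → 33%.
Line B: non-alcoholic beverage → 17-2; chilled → 17-2-2; with added sugar → 17-2-2-2. Scheduled 26%. Galveny agreement on 17-2-2: wholly obtained → 13% available; preferential 13%. → 13%.
Line C: non-alcoholic beverage → 17-2; chilled → 17-2-2; with no added sugar → 17-2-2-1. Scheduled 31%. Pellucia agreement on 17-1-2-1: 17-2-2-1 not covered; anti-dumping (Pellucia, 17-2): +31%; total 31% + 31% = 62%. → 62%.
Line D: sauce → 17-1; chilled → 17-1-1; with no added sugar → 17-1-1-1. Scheduled 32%. quota on 17-1-1 open → in-quota 11%; Zerath agreement on 17-2-3: 17-1-1-1 not covered. → 11%.
Line E: non-alcoholic beverage → 17-2; frozen → 17-2-1; with no added sugar → 17-2-1-1. Scheduled 7%. Zerath agreement on 17-2-3: 17-2-1-1 not covered. → 7%.
Sum: 33% + 13% + 62% + 11% + 7% = 126%.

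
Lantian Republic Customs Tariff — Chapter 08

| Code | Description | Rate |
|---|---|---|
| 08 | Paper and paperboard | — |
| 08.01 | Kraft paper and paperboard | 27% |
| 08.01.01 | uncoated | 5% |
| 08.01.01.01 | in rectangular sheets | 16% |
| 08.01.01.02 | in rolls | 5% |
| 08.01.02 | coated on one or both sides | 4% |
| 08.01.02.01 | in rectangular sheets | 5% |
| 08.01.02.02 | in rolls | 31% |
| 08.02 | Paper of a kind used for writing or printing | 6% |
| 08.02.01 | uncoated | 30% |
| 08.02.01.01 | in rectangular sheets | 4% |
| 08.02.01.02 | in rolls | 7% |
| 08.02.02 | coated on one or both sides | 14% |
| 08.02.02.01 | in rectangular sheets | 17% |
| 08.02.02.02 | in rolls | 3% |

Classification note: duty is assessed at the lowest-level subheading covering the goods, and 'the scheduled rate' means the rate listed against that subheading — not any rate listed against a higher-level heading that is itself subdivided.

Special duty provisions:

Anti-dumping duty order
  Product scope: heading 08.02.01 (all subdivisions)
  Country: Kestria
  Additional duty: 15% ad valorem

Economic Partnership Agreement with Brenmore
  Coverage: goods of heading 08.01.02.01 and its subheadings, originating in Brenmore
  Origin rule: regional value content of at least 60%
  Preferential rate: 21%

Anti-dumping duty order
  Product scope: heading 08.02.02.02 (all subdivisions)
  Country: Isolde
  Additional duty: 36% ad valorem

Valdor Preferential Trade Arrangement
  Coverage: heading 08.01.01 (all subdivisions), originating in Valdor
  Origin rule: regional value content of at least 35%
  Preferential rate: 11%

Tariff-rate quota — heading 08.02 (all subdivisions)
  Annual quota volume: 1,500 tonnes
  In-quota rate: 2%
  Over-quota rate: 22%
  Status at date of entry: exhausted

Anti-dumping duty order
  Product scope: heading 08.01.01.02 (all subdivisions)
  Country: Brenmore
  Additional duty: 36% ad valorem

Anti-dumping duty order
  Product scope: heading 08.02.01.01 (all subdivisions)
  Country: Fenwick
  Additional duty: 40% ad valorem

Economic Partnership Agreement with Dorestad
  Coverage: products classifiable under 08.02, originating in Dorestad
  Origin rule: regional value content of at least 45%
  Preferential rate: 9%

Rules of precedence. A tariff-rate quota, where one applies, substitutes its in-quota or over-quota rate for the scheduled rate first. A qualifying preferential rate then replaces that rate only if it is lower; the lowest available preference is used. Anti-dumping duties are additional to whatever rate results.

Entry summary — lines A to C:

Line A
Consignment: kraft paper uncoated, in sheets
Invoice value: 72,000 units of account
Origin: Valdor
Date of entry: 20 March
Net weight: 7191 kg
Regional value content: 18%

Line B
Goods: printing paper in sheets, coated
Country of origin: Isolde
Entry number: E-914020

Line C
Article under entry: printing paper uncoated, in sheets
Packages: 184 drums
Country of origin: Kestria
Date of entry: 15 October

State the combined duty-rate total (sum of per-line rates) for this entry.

Line A: kraft paper → 08.01; uncoated → 08.01.01; in sheets → 08.01.01.01. Scheduled 16%. Valdor agreement on 08.01.01: RVC < 35%. → 16%.
Line B: printing paper → 08.02; coated → 08.02.02; in sheets → 08.02.02.01. Scheduled 17%. quota on 08.02 exhausted → over-quota 22%. → 22%.
Line C: printing paper → 08.02; uncoated → 08.02.01; in sheets → 08.02.01.01. Scheduled 4%. quota on 08.02 exhausted → over-quota 22%; anti-dumping (Kestria, 08.02.01): +15%; total 22% + 15% = 37%. → 37%.
Sum: 16% + 22% + 37% = 75%.

75%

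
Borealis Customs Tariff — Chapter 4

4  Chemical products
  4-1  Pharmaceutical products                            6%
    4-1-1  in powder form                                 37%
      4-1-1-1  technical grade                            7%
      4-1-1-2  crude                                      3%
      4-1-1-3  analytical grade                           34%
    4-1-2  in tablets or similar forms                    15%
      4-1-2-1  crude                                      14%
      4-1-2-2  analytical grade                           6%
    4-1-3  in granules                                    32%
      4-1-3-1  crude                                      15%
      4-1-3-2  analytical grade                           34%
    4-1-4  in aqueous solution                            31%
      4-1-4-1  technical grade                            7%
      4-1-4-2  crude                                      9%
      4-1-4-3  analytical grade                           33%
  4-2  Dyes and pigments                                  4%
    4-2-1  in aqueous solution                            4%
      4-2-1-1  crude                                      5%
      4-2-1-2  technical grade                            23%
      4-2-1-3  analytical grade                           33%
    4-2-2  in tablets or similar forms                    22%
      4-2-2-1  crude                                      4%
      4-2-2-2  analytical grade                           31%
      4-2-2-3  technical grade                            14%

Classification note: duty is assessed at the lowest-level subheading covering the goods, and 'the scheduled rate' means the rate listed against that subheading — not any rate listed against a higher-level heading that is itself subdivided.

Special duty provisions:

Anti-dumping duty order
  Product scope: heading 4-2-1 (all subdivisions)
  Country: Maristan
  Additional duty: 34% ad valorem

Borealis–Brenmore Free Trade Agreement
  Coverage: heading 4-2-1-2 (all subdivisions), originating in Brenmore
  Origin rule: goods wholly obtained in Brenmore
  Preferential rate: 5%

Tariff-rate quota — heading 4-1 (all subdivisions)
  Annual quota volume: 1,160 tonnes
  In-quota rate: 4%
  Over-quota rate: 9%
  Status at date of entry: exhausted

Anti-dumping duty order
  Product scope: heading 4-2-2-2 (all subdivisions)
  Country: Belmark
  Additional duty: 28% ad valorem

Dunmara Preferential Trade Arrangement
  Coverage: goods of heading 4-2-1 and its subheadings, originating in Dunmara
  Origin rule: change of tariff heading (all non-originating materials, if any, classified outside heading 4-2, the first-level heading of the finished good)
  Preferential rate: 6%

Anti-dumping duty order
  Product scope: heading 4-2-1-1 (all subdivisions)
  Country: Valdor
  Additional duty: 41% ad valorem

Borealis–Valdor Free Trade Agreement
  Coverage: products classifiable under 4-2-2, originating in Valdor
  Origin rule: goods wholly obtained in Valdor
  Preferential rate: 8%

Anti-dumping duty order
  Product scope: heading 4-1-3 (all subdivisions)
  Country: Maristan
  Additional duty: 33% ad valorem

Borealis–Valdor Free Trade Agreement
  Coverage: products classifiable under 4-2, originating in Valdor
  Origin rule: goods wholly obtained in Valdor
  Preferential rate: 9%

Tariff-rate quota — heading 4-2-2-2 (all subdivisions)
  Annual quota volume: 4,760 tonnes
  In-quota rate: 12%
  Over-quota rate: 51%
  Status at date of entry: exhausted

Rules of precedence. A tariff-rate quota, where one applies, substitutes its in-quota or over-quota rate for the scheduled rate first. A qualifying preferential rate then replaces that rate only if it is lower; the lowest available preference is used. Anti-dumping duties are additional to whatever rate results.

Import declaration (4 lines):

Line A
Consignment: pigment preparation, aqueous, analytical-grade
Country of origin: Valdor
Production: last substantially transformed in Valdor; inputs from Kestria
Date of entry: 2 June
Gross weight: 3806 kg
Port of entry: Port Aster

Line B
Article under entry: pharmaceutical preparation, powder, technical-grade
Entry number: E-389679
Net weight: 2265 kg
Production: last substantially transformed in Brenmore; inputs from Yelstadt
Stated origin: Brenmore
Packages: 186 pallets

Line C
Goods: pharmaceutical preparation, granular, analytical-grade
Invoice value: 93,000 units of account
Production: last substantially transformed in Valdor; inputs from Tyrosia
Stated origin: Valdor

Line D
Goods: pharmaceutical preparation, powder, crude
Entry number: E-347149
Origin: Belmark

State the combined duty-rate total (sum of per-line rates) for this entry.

60%

Line A: pigment → 4-2; aqueous → 4-2-1; analytical-grade → 4-2-1-3. Scheduled 33%. Valdor agreement on 4-2-2: 4-2-1-3 not covered; Valdor agreement on 4-2: not wholly obtained. → 33%.
Line B: pharmaceutical → 4-1; powder → 4-1-1; technical-grade → 4-1-1-1. Scheduled 7%. quota on 4-1 exhausted → over-quota 9%; Brenmore agreement on 4-2-1-2: 4-1-1-1 not covered. → 9%.
Line C: pharmaceutical → 4-1; granular → 4-1-3; analytical-grade → 4-1-3-2. Scheduled 34%. quota on 4-1 exhausted → over-quota 9%; Valdor agreement on 4-2-2: 4-1-3-2 not covered; Valdor agreement on 4-2: 4-1-3-2 not covered. → 9%.
Line D: pharmaceutical → 4-1; powder → 4-1-1; crude → 4-1-1-2. Scheduled 3%. quota on 4-1 exhausted → over-quota 9%. → 9%.
Sum: 33% + 9% + 9% + 9% = 60%.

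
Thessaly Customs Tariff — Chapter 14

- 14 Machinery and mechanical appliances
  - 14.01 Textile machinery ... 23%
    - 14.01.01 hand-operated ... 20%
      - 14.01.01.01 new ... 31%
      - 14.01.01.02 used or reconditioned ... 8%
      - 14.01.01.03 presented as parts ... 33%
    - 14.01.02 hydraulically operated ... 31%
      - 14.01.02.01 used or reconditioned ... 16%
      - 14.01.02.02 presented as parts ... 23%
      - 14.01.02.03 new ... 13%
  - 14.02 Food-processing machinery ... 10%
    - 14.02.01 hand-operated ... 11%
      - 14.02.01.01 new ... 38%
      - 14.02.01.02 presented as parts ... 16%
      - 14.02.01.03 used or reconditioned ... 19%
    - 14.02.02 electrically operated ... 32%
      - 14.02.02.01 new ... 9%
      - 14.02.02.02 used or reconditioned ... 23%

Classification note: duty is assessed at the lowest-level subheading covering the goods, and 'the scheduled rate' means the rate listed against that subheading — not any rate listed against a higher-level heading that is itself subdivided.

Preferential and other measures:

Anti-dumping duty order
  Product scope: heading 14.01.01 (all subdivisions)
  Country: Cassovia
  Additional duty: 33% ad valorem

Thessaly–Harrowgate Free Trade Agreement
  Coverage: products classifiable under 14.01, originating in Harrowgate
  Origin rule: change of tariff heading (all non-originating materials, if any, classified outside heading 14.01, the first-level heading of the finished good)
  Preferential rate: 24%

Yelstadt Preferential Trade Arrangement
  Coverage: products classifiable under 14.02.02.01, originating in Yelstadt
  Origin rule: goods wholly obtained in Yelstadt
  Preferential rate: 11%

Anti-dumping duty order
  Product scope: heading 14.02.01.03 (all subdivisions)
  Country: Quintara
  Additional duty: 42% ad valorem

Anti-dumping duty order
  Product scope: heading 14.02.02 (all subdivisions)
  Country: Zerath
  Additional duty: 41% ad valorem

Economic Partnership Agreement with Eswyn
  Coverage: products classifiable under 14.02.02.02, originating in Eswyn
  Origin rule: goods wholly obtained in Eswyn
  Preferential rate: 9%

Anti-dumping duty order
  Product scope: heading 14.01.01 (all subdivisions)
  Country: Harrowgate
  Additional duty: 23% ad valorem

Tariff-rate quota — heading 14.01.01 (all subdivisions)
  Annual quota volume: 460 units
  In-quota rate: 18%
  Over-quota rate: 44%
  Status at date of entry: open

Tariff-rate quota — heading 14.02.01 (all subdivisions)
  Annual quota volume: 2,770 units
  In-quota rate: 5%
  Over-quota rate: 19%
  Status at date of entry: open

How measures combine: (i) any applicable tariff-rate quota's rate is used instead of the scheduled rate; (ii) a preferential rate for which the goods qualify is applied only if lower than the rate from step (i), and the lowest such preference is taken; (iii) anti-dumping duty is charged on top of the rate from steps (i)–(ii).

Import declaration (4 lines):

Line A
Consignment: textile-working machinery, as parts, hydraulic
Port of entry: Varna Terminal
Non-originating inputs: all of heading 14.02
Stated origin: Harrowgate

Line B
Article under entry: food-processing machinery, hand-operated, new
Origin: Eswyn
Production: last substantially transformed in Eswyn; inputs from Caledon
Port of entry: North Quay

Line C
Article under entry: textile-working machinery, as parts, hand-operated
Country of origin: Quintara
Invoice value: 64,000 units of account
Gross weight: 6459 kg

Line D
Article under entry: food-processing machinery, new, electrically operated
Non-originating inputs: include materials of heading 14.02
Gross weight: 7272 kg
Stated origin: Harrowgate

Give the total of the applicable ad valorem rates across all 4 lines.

55%

Line A: textile-working → 14.01; hydraulic → 14.01.02; as parts → 14.01.02.02. Scheduled 23%. Harrowgate agreement on 14.01: CTH met → 24% available; preference 24% not lower than 23% → no reduction. → 23%.
Line B: food-processing → 14.02; hand-operated → 14.02.01; new → 14.02.01.01. Scheduled 38%. quota on 14.02.01 open → in-quota 5%; Eswyn agreement on 14.02.02.02: 14.02.01.01 not covered. → 5%.
Line C: textile-working → 14.01; hand-operated → 14.01.01; as parts → 14.01.01.03. Scheduled 33%. quota on 14.01.01 open → in-quota 18%. → 18%.
Line D: food-processing → 14.02; electrically operated → 14.02.02; new → 14.02.02.01. Scheduled 9%. Harrowgate agreement on 14.01: 14.02.02.01 not covered. → 9%.
Sum: 23% + 5% + 18% + 9% = 55%.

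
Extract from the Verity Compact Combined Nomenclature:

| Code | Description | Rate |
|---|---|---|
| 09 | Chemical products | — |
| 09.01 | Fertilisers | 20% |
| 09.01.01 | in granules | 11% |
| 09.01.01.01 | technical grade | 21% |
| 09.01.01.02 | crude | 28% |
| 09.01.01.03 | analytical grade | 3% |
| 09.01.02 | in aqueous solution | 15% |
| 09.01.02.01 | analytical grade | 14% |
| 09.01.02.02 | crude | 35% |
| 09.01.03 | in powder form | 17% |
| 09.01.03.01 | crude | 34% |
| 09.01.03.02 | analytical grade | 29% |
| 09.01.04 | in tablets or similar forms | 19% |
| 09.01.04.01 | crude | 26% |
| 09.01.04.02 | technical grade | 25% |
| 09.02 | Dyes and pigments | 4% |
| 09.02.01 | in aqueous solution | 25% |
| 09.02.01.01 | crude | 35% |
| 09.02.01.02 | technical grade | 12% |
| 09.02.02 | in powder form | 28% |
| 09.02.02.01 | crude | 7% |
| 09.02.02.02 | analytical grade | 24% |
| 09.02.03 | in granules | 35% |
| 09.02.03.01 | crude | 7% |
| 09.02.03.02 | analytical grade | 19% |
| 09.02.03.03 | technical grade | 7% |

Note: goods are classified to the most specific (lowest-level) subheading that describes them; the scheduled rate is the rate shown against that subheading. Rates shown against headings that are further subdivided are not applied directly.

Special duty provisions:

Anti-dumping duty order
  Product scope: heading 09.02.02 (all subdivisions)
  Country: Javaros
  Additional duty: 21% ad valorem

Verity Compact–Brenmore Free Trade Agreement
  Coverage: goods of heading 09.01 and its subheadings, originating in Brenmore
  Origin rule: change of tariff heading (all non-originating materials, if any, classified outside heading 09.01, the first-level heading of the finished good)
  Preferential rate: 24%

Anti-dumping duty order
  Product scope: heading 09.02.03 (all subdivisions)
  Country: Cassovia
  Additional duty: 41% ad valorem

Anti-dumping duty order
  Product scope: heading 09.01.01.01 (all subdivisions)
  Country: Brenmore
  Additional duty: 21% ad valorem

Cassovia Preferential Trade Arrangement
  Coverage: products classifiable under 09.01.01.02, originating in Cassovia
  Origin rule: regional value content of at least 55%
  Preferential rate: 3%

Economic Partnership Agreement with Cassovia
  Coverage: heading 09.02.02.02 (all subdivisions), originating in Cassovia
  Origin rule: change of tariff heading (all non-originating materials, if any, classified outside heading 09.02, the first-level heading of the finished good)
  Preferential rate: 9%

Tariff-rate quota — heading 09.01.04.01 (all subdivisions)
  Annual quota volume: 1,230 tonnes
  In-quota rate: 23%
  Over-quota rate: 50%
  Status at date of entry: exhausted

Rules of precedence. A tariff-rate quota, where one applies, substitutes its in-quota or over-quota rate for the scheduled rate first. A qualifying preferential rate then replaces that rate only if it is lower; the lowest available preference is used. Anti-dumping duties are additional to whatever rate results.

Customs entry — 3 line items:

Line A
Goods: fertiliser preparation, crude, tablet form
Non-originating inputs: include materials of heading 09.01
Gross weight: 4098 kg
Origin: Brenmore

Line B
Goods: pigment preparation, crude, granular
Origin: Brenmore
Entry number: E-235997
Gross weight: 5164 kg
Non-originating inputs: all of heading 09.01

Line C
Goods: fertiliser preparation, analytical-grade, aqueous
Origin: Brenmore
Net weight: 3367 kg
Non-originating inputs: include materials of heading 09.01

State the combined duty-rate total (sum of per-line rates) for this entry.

Line A: fertiliser → 09.01; tablet form → 09.01.04; crude → 09.01.04.01. Scheduled 26%. quota on 09.01.04.01 exhausted → over-quota 50%; Brenmore agreement on 09.01: CTH not met. → 50%.
Line B: pigment → 09.02; granular → 09.02.03; crude → 09.02.03.01. Scheduled 7%. Brenmore agreement on 09.01: 09.02.03.01 not covered. → 7%.
Line C: fertiliser → 09.01; aqueous → 09.01.02; analytical-grade → 09.01.02.01. Scheduled 14%. Brenmore agreement on 09.01: CTH not met. → 14%.
Sum: 50% + 7% + 14% = 71%.

71%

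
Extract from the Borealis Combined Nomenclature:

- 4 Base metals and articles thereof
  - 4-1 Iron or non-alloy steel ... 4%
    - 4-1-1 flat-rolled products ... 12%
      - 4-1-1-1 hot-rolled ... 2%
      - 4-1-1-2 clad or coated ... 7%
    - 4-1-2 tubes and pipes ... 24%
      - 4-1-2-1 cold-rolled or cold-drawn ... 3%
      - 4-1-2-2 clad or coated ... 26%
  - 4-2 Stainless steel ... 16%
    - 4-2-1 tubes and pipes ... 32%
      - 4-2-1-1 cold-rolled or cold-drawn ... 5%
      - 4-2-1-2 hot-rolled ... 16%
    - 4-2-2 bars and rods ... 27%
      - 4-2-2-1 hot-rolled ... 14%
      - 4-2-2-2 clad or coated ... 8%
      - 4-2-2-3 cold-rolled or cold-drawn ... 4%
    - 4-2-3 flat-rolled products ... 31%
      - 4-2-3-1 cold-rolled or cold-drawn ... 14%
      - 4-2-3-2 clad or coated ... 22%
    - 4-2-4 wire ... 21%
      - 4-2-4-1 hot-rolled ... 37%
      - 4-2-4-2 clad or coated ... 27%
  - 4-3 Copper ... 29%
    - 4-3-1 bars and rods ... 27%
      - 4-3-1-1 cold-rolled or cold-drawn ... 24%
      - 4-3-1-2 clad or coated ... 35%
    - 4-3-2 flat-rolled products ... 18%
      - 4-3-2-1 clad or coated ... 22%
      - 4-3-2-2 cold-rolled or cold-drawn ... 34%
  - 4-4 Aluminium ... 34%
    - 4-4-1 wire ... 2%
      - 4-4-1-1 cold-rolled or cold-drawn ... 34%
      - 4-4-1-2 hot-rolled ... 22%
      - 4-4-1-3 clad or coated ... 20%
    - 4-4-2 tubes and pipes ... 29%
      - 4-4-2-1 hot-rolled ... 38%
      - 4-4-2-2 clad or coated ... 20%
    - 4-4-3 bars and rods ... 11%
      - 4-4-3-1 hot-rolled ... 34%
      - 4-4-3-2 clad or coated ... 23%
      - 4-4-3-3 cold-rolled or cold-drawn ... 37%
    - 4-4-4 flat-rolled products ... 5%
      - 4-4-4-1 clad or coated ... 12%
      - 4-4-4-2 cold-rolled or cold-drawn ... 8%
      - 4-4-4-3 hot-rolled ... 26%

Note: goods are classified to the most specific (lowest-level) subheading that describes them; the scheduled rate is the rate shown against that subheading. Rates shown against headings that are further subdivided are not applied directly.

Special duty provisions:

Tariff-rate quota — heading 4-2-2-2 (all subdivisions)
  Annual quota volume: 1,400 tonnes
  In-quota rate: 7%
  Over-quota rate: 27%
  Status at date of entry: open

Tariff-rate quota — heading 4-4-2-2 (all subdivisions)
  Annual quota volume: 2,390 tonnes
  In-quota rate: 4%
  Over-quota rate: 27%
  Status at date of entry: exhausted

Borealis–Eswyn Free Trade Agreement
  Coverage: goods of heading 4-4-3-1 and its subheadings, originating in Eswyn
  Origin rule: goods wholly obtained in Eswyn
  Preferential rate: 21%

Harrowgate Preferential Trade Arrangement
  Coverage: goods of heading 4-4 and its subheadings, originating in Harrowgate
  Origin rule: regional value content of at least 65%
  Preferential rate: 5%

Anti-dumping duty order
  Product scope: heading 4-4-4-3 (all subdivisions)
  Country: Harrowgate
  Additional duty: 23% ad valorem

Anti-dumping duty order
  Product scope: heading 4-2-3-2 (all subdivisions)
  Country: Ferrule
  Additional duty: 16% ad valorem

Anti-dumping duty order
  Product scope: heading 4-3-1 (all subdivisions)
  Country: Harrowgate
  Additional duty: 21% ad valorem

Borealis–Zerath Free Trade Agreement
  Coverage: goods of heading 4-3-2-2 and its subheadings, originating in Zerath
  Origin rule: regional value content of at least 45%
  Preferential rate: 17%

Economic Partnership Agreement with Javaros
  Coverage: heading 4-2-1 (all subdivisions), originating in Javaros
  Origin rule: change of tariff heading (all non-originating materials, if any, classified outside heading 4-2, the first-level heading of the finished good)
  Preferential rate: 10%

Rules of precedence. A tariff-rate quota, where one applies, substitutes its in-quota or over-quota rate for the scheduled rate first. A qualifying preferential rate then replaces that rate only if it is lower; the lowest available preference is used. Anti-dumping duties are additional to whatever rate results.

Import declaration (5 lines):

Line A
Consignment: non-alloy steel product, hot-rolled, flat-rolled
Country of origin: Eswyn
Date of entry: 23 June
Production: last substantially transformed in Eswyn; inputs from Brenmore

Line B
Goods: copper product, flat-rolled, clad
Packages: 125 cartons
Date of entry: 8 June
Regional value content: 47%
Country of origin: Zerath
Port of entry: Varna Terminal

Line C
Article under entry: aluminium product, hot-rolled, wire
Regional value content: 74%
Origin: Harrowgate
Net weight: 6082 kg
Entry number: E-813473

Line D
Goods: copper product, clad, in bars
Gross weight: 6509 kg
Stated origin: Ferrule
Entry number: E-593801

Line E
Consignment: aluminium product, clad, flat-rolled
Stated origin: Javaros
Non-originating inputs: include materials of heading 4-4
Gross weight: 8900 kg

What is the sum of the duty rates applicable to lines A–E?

76%

Line A: non-alloy steel → 4-1; flat-rolled → 4-1-1; hot-rolled → 4-1-1-1. Scheduled 2%. Eswyn agreement on 4-4-3-1: 4-1-1-1 not covered. → 2%.
Line B: copper → 4-3; flat-rolled → 4-3-2; clad → 4-3-2-1. Scheduled 22%. Zerath agreement on 4-3-2-2: 4-3-2-1 not covered. → 22%.
Line C: aluminium → 4-4; wire → 4-4-1; hot-rolled → 4-4-1-2. Scheduled 22%. Harrowgate agreement on 4-4: RVC ≥ 65% → 5% available; preferential 5%. → 5%.
Line D: copper → 4-3; in bars → 4-3-1; clad → 4-3-1-2. Scheduled 35%. No special measure applies. → 35%.
Line E: aluminium → 4-4; flat-rolled → 4-4-4; clad → 4-4-4-1. Scheduled 12%. Javaros agreement on 4-2-1: 4-4-4-1 not covered. → 12%.
Sum: 2% + 22% + 5% + 35% + 12% = 76%.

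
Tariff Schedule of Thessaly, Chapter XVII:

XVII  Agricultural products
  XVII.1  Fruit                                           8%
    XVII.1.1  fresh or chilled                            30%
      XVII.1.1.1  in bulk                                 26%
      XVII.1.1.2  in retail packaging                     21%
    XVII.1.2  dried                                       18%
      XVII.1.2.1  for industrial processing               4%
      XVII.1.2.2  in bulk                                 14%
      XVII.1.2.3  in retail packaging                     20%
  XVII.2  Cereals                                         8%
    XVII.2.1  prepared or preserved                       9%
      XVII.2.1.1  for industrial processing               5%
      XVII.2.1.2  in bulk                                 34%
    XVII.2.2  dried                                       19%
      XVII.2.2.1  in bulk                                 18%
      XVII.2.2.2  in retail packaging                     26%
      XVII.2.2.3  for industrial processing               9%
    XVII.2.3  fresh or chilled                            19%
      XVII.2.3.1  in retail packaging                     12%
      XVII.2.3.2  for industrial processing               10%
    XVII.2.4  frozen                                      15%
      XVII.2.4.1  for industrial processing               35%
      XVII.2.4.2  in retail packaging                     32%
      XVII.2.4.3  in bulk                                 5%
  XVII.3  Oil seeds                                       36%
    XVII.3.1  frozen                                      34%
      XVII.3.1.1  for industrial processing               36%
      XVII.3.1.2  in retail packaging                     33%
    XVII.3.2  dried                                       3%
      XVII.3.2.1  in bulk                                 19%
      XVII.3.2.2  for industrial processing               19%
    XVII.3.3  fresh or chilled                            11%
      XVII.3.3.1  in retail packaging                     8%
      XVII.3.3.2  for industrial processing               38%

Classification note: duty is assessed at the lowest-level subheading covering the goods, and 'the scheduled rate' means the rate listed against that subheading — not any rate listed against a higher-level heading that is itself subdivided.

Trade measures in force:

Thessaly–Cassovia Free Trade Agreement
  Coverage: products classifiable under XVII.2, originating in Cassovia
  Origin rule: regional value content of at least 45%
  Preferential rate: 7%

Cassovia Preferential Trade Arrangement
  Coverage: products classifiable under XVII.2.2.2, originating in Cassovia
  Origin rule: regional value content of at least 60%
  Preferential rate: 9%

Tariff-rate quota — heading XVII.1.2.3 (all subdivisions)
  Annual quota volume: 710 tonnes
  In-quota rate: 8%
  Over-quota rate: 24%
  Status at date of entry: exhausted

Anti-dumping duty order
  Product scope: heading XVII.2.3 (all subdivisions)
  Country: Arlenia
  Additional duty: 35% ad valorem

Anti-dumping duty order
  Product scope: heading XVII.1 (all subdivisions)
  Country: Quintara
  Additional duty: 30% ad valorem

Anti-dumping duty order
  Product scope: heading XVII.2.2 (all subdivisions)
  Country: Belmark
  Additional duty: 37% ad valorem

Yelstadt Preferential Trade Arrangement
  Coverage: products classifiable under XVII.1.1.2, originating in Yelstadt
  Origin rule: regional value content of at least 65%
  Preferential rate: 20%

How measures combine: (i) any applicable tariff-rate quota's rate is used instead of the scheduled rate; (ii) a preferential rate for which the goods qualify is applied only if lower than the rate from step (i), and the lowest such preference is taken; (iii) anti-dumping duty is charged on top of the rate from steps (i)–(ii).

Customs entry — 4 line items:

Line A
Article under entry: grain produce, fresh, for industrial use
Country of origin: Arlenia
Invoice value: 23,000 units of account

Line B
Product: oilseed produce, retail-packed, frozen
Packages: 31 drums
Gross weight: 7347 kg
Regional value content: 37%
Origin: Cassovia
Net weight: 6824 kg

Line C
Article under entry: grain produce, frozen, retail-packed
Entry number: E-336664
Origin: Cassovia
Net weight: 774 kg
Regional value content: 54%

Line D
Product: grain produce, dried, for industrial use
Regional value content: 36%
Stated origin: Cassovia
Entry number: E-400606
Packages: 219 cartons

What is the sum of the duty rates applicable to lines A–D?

94%

Line A: grain → XVII.2; fresh → XVII.2.3; for industrial use → XVII.2.3.2. Scheduled 10%. anti-dumping (Arlenia, XVII.2.3): +35%; total 10% + 35% = 45%. → 45%.
Line B: oilseed → XVII.3; frozen → XVII.3.1; retail-packed → XVII.3.1.2. Scheduled 33%. Cassovia agreement on XVII.2: XVII.3.1.2 not covered; Cassovia agreement on XVII.2.2.2: XVII.3.1.2 not covered. → 33%.
Line C: grain → XVII.2; frozen → XVII.2.4; retail-packed → XVII.2.4.2. Scheduled 32%. Cassovia agreement on XVII.2: RVC ≥ 45% → 7% available; Cassovia agreement on XVII.2.2.2: XVII.2.4.2 not covered; preferential 7%. → 7%.
Line D: grain → XVII.2; dried → XVII.2.2; for industrial use → XVII.2.2.3. Scheduled 9%. Cassovia agreement on XVII.2: RVC < 45%; Cassovia agreement on XVII.2.2.2: XVII.2.2.3 not covered. → 9%.
Sum: 45% + 33% + 7% + 9% = 94%.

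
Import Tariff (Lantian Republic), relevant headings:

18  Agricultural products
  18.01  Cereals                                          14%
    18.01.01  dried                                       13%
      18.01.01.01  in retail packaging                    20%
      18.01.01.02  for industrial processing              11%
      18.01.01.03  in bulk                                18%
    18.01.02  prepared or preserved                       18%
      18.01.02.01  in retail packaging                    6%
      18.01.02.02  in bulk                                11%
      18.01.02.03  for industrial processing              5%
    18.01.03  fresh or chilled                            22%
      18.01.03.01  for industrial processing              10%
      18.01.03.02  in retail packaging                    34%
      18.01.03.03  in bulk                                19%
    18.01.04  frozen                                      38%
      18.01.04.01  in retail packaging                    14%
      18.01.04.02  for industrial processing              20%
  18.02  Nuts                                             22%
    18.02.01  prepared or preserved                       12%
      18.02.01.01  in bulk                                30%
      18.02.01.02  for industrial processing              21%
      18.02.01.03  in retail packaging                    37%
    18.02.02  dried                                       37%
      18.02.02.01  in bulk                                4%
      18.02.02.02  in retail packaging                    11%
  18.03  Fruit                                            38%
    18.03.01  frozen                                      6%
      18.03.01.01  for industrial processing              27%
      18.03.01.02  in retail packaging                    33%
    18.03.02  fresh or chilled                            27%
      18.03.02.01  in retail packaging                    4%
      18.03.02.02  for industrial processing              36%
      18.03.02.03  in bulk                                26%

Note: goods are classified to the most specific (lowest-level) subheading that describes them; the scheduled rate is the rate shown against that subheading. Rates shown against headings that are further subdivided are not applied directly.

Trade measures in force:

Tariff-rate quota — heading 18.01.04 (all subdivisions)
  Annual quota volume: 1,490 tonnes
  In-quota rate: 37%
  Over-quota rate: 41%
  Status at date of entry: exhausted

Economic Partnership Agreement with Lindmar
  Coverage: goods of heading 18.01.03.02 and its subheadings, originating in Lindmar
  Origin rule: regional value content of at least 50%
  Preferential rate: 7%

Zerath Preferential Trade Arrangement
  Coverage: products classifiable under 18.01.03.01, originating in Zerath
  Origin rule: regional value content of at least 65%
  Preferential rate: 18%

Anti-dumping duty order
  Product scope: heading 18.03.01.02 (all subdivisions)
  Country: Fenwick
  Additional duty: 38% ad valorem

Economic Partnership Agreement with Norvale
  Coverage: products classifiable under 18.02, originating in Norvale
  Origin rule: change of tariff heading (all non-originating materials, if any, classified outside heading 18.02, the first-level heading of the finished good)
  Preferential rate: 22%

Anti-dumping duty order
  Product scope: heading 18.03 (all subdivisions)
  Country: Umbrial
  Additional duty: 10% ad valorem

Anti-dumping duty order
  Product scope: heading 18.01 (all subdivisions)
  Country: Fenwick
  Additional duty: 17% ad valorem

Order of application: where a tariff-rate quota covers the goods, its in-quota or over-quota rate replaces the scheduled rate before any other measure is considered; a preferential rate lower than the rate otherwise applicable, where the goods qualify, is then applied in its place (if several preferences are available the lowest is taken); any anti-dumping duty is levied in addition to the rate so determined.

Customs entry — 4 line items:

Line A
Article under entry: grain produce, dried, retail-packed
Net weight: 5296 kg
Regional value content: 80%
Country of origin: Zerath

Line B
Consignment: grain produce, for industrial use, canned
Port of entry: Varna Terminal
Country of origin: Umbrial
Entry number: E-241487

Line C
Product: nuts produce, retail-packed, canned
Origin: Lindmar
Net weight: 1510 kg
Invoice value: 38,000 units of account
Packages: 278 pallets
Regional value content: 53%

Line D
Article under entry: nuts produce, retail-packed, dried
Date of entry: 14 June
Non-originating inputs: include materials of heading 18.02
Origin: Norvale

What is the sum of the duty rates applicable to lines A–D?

73%

Line A: grain → 18.01; dried → 18.01.01; retail-packed → 18.01.01.01. Scheduled 20%. Zerath agreement on 18.01.03.01: 18.01.01.01 not covered. → 20%.
Line B: grain → 18.01; canned → 18.01.02; for industrial use → 18.01.02.03. Scheduled 5%. No special measure applies. → 5%.
Line C: nuts → 18.02; canned → 18.02.01; retail-packed → 18.02.01.03. Scheduled 37%. Lindmar agreement on 18.01.03.02: 18.02.01.03 not covered. → 37%.
Line D: nuts → 18.02; dried → 18.02.02; retail-packed → 18.02.02.02. Scheduled 11%. Norvale agreement on 18.02: CTH not met. → 11%.
Sum: 20% + 5% + 37% + 11% = 73%.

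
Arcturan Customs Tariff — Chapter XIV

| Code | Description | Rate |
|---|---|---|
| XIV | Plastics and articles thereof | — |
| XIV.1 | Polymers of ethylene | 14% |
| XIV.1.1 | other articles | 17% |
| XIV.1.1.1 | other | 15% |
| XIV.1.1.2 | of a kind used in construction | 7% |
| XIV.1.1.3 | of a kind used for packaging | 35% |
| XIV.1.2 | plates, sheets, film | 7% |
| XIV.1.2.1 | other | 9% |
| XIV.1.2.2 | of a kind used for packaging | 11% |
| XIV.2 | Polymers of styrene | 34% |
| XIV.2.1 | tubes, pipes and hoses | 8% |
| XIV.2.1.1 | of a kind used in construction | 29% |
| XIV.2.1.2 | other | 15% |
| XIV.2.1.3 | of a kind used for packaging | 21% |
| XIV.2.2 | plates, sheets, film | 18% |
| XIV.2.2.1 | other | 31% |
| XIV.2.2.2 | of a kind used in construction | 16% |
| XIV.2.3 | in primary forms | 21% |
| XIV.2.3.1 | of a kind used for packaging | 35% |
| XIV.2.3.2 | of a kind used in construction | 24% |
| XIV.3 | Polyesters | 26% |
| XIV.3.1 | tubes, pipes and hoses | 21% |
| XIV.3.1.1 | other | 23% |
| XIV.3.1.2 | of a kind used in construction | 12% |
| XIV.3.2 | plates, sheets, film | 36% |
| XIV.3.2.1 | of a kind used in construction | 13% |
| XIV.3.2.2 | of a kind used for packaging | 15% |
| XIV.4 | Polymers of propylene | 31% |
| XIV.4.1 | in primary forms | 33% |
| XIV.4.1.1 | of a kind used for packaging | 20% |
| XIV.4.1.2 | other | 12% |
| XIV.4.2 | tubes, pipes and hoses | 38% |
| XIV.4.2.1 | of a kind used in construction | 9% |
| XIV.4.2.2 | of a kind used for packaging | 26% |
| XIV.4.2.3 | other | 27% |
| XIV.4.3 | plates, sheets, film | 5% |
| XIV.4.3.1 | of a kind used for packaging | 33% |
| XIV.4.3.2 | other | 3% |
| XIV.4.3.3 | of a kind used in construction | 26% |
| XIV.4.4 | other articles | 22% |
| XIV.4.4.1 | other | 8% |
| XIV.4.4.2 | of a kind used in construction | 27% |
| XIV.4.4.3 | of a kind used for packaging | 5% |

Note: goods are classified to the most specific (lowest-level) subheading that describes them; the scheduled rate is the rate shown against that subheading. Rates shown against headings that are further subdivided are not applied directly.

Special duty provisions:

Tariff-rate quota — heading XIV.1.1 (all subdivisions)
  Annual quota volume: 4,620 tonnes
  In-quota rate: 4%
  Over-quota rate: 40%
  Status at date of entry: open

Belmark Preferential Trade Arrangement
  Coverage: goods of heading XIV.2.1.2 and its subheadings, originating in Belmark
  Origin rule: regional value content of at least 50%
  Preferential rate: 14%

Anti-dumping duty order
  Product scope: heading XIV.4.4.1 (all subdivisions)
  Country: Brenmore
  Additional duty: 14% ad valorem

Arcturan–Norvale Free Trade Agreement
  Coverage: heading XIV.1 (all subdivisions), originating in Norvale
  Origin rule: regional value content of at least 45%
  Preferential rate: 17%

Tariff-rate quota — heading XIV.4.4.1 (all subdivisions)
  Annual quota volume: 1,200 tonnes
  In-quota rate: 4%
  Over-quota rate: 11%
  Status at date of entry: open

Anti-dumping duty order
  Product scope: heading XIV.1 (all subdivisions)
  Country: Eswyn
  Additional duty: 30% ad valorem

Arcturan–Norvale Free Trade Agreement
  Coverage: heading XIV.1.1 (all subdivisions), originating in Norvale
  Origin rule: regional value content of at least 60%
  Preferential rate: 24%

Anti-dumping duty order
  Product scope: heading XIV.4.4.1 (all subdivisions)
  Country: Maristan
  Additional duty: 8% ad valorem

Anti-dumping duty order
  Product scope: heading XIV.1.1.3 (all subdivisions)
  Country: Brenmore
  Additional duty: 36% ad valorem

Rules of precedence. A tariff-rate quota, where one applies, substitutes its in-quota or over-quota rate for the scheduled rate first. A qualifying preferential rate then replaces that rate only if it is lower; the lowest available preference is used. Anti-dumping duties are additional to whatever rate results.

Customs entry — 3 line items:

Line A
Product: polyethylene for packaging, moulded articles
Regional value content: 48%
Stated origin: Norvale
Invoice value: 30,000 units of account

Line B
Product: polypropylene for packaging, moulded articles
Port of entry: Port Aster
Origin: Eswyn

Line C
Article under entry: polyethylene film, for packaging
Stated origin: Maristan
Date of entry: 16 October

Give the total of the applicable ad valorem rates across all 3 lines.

Line A: polyethylene → XIV.1; moulded articles → XIV.1.1; for packaging → XIV.1.1.3. Scheduled 35%. quota on XIV.1.1 open → in-quota 4%; Norvale agreement on XIV.1: RVC ≥ 45% → 17% available; Norvale agreement on XIV.1.1: RVC < 60%; preference 17% not lower than 4% → no reduction. → 4%.
Line B: polypropylene → XIV.4; moulded articles → XIV.4.4; for packaging → XIV.4.4.3. Scheduled 5%. No special measure applies. → 5%.
Line C: polyethylene → XIV.1; film → XIV.1.2; for packaging → XIV.1.2.2. Scheduled 11%. No special measure applies. → 11%.
Sum: 4% + 5% + 11% = 20%.

20%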